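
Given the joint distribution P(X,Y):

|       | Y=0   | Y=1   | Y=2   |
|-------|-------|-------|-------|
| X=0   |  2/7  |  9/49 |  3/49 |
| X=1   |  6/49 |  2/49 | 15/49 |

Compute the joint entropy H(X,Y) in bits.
2.2943 bits

H(X,Y) = -Σ_{x,y} P(x,y) log₂ P(x,y). Per-cell terms -P(x,y)·log₂P(x,y):
  X=0: 0.5164, 0.4490, 0.2467
  X=1: 0.3710, 0.1884, 0.5228
Sum of the 6 terms: H(X,Y) = 2.2943 bits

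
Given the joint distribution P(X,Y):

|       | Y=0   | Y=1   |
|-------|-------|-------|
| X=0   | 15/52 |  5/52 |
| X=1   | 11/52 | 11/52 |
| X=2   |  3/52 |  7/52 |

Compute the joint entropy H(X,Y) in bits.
2.4172 bits

H(X,Y) = -Σ_{x,y} P(x,y) log₂ P(x,y). Per-cell terms -P(x,y)·log₂P(x,y):
  X=0: 0.51737, 0.32486
  X=1: 0.47406, 0.47406
  X=2: 0.23743, 0.38945
Sum of the 6 terms: H(X,Y) = 2.4172 bits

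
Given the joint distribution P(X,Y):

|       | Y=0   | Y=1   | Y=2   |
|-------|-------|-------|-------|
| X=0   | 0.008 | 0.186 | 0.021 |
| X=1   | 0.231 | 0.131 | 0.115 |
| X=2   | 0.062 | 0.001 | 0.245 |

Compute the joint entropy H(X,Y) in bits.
2.6113 bits

H(X,Y) = -Σ_{x,y} P(x,y) log₂ P(x,y). Per-cell terms -P(x,y)·log₂P(x,y):
  X=0: 0.05573, 0.45135, 0.11704
  X=1: 0.48834, 0.38414, 0.35883
  X=2: 0.24872, 0.00997, 0.49714
Sum of the 9 terms: H(X,Y) = 2.6113 bits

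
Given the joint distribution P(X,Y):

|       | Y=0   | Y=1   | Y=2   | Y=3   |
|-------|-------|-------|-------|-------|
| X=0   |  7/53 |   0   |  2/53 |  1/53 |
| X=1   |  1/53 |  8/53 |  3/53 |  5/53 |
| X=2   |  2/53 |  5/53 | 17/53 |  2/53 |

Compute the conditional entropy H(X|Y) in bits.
1.0626 bits

H(X|Y) = H(X,Y) - H(Y)

H(X,Y) = -Σ_{x,y} P(x,y) log₂ P(x,y). Per-cell terms -P(x,y)·log₂P(x,y):
  X=0: 0.3857, 0.0000, 0.1784, 0.1081
  X=1: 0.1081, 0.4118, 0.2345, 0.3213
  X=2: 0.1784, 0.3213, 0.5262, 0.1784
  (cells with P = 0 contribute 0)
Sum of the 12 terms: H(X,Y) = 2.9522 bits

Marginal of Y (column sums):
  P(Y=0) = 7/53 + 1/53 + 2/53 = 10/53
  P(Y=1) = 0 + 8/53 + 5/53 = 13/53
  P(Y=2) = 2/53 + 3/53 + 17/53 = 22/53
  P(Y=3) = 1/53 + 5/53 + 2/53 = 8/53
H(Y) = -[(10/53)·log₂(10/53) + (13/53)·log₂(13/53) + (22/53)·log₂(22/53) + (8/53)·log₂(8/53)]
  = 0.4540 + 0.4973 + 0.5265 + 0.4118 = 1.8896 bits

H(X|Y) = H(X,Y) - H(Y) = 2.9522 - 1.8896 = 1.0626 bits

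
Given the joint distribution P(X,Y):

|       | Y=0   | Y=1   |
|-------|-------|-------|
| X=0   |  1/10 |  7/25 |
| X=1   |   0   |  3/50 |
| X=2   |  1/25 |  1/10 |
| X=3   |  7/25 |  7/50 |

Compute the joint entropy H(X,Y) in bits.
2.5192 bits

H(X,Y) = -Σ_{x,y} P(x,y) log₂ P(x,y). Per-cell terms -P(x,y)·log₂P(x,y):
  X=0: 0.3322, 0.5142
  X=1: 0.0000, 0.2435
  X=2: 0.1858, 0.3322
  X=3: 0.5142, 0.3971
  (cells with P = 0 contribute 0)
Sum of the 8 terms: H(X,Y) = 2.5192 bits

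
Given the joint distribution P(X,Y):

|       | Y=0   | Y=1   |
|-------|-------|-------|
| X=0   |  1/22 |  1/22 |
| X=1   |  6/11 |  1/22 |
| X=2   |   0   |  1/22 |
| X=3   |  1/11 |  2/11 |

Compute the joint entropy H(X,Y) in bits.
2.0495 bits

H(X,Y) = -Σ_{x,y} P(x,y) log₂ P(x,y). Per-cell terms -P(x,y)·log₂P(x,y):
  X=0: 0.2027, 0.2027
  X=1: 0.4770, 0.2027
  X=2: 0.0000, 0.2027
  X=3: 0.3145, 0.4472
  (cells with P = 0 contribute 0)
Sum of the 8 terms: H(X,Y) = 2.0495 bits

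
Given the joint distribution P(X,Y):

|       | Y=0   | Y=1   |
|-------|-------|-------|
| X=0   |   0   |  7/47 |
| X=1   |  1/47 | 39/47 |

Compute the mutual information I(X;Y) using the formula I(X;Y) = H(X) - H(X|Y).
0.0050 bits

I(X;Y) = H(X) - H(X|Y)

Marginal of X (row sums):
  P(X=0) = 0 + 7/47 = 7/47
  P(X=1) = 1/47 + 39/47 = 40/47
H(X) = -[(7/47)·log₂(7/47) + (40/47)·log₂(40/47)]
  = 0.4092 + 0.1980 = 0.6072 bits

Marginal of Y (column sums):
  P(Y=0) = 0 + 1/47 = 1/47
  P(Y=1) = 7/47 + 39/47 = 46/47
H(X|Y) = Σ_y P(y)·H(X|Y=y):
  Y=0: P(Y=0) = 1/47, P(X|Y=0) = (0, 1) → H(X|Y=0) = 0.0000
  Y=1: P(Y=1) = 46/47, P(X|Y=1) = (7/46, 39/46) → H(X|Y=1) = 0.6153
H(X|Y) = (1/47)·0.0000 + (46/47)·0.6153 = 0.6022 bits

I(X;Y) = H(X) - H(X|Y) = 0.6072 - 0.6022 = 0.0050 bits

Cross-check via I(X;Y) = H(X) + H(Y) - H(X,Y): computing H(Y) from the column sums and H(X,Y) from the 4 cells in the same way gives H(Y) = 0.1485 bits and H(X,Y) = 0.7507 bits, so
I(X;Y) = 0.6072 + 0.1485 - 0.7507 = 0.0050 bits ✓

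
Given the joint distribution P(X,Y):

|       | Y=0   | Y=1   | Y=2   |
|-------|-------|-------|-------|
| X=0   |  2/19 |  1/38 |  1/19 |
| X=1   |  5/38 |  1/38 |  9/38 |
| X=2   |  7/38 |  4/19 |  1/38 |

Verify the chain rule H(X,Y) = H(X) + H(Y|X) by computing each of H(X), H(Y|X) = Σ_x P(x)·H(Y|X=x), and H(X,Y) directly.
H(X) = 1.5044 bits, H(Y|X) = 1.2754 bits, H(X,Y) = 2.7798 bits

Marginal of X (row sums):
  P(X=0) = 2/19 + 1/38 + 1/19 = 7/38
  P(X=1) = 5/38 + 1/38 + 9/38 = 15/38
  P(X=2) = 7/38 + 4/19 + 1/38 = 8/19
H(X) = -[(7/38)·log₂(7/38) + (15/38)·log₂(15/38) + (8/19)·log₂(8/19)]
  = 0.4496 + 0.5294 + 0.5254 = 1.5044 bits

H(Y|X) = Σ_x P(x)·H(Y|X=x):
  X=0: P(X=0) = 7/38, P(Y|X=0) = (4/7, 1/7, 2/7) → H(Y|X=0) = 1.3788
  X=1: P(X=1) = 15/38, P(Y|X=1) = (1/3, 1/15, 3/5) → H(Y|X=1) = 1.2310
  X=2: P(X=2) = 8/19, P(Y|X=2) = (7/16, 1/2, 1/16) → H(Y|X=2) = 1.2718
H(Y|X) = (7/38)·1.3788 + (15/38)·1.2310 + (8/19)·1.2718 = 1.2754 bits

H(X,Y) = -Σ_{x,y} P(x,y) log₂ P(x,y). Per-cell terms -P(x,y)·log₂P(x,y):
  X=0: 0.3419, 0.1381, 0.2236
  X=1: 0.3850, 0.1381, 0.4922
  X=2: 0.4496, 0.4732, 0.1381
Sum of the 9 terms: H(X,Y) = 2.7798 bits

Chain rule check:
  H(X) + H(Y|X) = 1.5044 + 1.2754 = 2.7798 bits
  H(X,Y) = 2.7798 bits
✓ Chain rule verified.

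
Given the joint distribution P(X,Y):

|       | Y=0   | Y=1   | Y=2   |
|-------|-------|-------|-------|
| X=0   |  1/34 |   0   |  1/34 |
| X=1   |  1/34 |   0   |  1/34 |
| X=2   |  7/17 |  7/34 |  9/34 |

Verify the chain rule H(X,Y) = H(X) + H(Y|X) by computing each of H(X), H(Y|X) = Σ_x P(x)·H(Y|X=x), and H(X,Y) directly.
H(X) = 0.6402 bits, H(Y|X) = 1.4624 bits, H(X,Y) = 2.1026 bits

Marginal of X (row sums):
  P(X=0) = 1/34 + 0 + 1/34 = 1/17
  P(X=1) = 1/34 + 0 + 1/34 = 1/17
  P(X=2) = 7/17 + 7/34 + 9/34 = 15/17
H(X) = -[(1/17)·log₂(1/17) + (1/17)·log₂(1/17) + (15/17)·log₂(15/17)]
  = 0.24044 + 0.24044 + 0.15933 = 0.6402 bits

H(Y|X) = Σ_x P(x)·H(Y|X=x):
  X=0: P(X=0) = 1/17, P(Y|X=0) = (1/2, 0, 1/2) → H(Y|X=0) = 1.00000
  X=1: P(X=1) = 1/17, P(Y|X=1) = (1/2, 0, 1/2) → H(Y|X=1) = 1.00000
  X=2: P(X=2) = 15/17, P(Y|X=2) = (7/15, 7/30, 3/10) → H(Y|X=2) = 1.52410
H(Y|X) = (1/17)·1.00000 + (1/17)·1.00000 + (15/17)·1.52410 = 1.4624 bits

H(X,Y) = -Σ_{x,y} P(x,y) log₂ P(x,y). Per-cell terms -P(x,y)·log₂P(x,y):
  X=0: 0.14963, 0.00000, 0.14963
  X=1: 0.14963, 0.00000, 0.14963
  X=2: 0.52710, 0.46943, 0.50758
  (cells with P = 0 contribute 0)
Sum of the 9 terms: H(X,Y) = 2.1026 bits

Chain rule check:
  H(X) + H(Y|X) = 0.6402 + 1.4624 = 2.1026 bits
  H(X,Y) = 2.1026 bits
✓ Chain rule verified.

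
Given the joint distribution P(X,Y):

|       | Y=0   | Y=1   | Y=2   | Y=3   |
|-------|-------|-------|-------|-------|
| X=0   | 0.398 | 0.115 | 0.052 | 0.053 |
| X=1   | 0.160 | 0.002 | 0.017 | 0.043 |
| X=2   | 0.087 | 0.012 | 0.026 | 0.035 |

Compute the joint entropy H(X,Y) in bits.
2.7596 bits

H(X,Y) = -Σ_{x,y} P(x,y) log₂ P(x,y). Per-cell terms -P(x,y)·log₂P(x,y):
  X=0: 0.52901, 0.35883, 0.22180, 0.22461
  X=1: 0.42302, 0.01793, 0.09993, 0.19520
  X=2: 0.30649, 0.07657, 0.13690, 0.16928
Sum of the 12 terms: H(X,Y) = 2.7596 bits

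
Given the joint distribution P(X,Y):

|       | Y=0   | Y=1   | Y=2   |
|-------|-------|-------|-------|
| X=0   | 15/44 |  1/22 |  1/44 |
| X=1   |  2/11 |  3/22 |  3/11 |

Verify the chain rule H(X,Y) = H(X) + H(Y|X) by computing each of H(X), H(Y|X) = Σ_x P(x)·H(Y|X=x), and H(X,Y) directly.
H(X) = 0.9760 bits, H(Y|X) = 1.2304 bits, H(X,Y) = 2.2064 bits

Marginal of X (row sums):
  P(X=0) = 15/44 + 1/22 + 1/44 = 9/22
  P(X=1) = 2/11 + 3/22 + 3/11 = 13/22
H(X) = -[(9/22)·log₂(9/22) + (13/22)·log₂(13/22)]
  = 0.52753 + 0.44850 = 0.9760 bits

H(Y|X) = Σ_x P(x)·H(Y|X=x):
  X=0: P(X=0) = 9/22, P(Y|X=0) = (5/6, 1/9, 1/18) → H(Y|X=0) = 0.80307
  X=1: P(X=1) = 13/22, P(Y|X=1) = (4/13, 3/13, 6/13) → H(Y|X=1) = 1.52623
H(Y|X) = (9/22)·0.80307 + (13/22)·1.52623 = 1.2304 bits

H(X,Y) = -Σ_{x,y} P(x,y) log₂ P(x,y). Per-cell terms -P(x,y)·log₂P(x,y):
  X=0: 0.52928, 0.20270, 0.12408
  X=1: 0.44717, 0.39197, 0.51122
Sum of the 6 terms: H(X,Y) = 2.2064 bits

Chain rule check:
  H(X) + H(Y|X) = 0.9760 + 1.2304 = 2.2064 bits
  H(X,Y) = 2.2064 bits
✓ Chain rule verified.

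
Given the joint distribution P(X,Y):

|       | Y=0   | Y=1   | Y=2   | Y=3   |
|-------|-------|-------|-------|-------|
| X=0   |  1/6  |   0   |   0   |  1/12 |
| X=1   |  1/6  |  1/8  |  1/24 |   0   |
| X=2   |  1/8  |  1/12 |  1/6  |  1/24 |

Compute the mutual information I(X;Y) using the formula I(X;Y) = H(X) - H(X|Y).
0.3663 bits

I(X;Y) = H(X) - H(X|Y)

Marginal of X (row sums):
  P(X=0) = 1/6 + 0 + 0 + 1/12 = 1/4
  P(X=1) = 1/6 + 1/8 + 1/24 + 0 = 1/3
  P(X=2) = 1/8 + 1/12 + 1/6 + 1/24 = 5/12
H(X) = -[(1/4)·log₂(1/4) + (1/3)·log₂(1/3) + (5/12)·log₂(5/12)]
  = 0.50000 + 0.52832 + 0.52626 = 1.5546 bits

Marginal of Y (column sums):
  P(Y=0) = 1/6 + 1/6 + 1/8 = 11/24
  P(Y=1) = 0 + 1/8 + 1/12 = 5/24
  P(Y=2) = 0 + 1/24 + 1/6 = 5/24
  P(Y=3) = 1/12 + 0 + 1/24 = 1/8
H(X|Y) = Σ_y P(y)·H(X|Y=y):
  Y=0: P(Y=0) = 11/24, P(X|Y=0) = (4/11, 4/11, 3/11) → H(X|Y=0) = 1.57262
  Y=1: P(Y=1) = 5/24, P(X|Y=1) = (0, 3/5, 2/5) → H(X|Y=1) = 0.97095
  Y=2: P(Y=2) = 5/24, P(X|Y=2) = (0, 1/5, 4/5) → H(X|Y=2) = 0.72193
  Y=3: P(Y=3) = 1/8, P(X|Y=3) = (2/3, 0, 1/3) → H(X|Y=3) = 0.91830
H(X|Y) = (11/24)·1.57262 + (5/24)·0.97095 + (5/24)·0.72193 + (1/8)·0.91830 = 1.1883 bits

I(X;Y) = H(X) - H(X|Y) = 1.5546 - 1.1883 = 0.3663 bits

Cross-check via I(X;Y) = H(X) + H(Y) - H(X,Y): computing H(Y) from the column sums and H(X,Y) from the 12 cells in the same way gives H(Y) = 1.8338 bits and H(X,Y) = 3.0221 bits, so
I(X;Y) = 1.5546 + 1.8338 - 3.0221 = 0.3663 bits ✓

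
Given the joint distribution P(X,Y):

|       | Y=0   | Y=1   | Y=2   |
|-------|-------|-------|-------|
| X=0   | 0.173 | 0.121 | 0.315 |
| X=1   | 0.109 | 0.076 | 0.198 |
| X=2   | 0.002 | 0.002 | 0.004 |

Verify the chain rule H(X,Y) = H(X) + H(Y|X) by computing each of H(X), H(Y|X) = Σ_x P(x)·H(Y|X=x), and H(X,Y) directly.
H(X) = 1.0218 bits, H(Y|X) = 1.4712 bits, H(X,Y) = 2.4930 bits

Marginal of X (row sums):
  P(X=0) = 0.173 + 0.121 + 0.315 = 0.609
  P(X=1) = 0.109 + 0.076 + 0.198 = 0.383
  P(X=2) = 0.002 + 0.002 + 0.004 = 0.008
H(X) = -[0.609·log₂(0.609) + 0.383·log₂(0.383) + 0.008·log₂(0.008)]
  = 0.43573 + 0.53030 + 0.05573 = 1.0218 bits

H(Y|X) = Σ_x P(x)·H(Y|X=x):
  X=0: P(X=0) = 0.609, P(Y|X=0) = (173/609, 121/609, 15/29) → H(Y|X=0) = 1.47095
  X=1: P(X=1) = 0.383, P(Y|X=1) = (109/383, 76/383, 198/383) → H(Y|X=1) = 1.47105
  X=2: P(X=2) = 0.008, P(Y|X=2) = (1/4, 1/4, 1/2) → H(Y|X=2) = 1.50000
H(Y|X) = 0.609·1.47095 + 0.383·1.47105 + 0.008·1.50000 = 1.4712 bits

H(X,Y) = -Σ_{x,y} P(x,y) log₂ P(x,y). Per-cell terms -P(x,y)·log₂P(x,y):
  X=0: 0.43789, 0.36868, 0.52497
  X=1: 0.34854, 0.28256, 0.46261
  X=2: 0.01793, 0.01793, 0.03186
Sum of the 9 terms: H(X,Y) = 2.4930 bits

Chain rule check:
  H(X) + H(Y|X) = 1.0218 + 1.4712 = 2.4930 bits
  H(X,Y) = 2.4930 bits
✓ Chain rule verified.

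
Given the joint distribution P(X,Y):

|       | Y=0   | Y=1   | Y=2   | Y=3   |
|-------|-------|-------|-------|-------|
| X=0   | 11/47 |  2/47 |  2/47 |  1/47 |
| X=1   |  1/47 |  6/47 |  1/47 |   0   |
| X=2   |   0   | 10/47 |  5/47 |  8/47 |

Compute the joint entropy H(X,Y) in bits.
2.8654 bits

H(X,Y) = -Σ_{x,y} P(x,y) log₂ P(x,y). Per-cell terms -P(x,y)·log₂P(x,y):
  X=0: 0.4904, 0.1938, 0.1938, 0.1182
  X=1: 0.1182, 0.3791, 0.1182, 0.0000
  X=2: 0.0000, 0.4750, 0.3439, 0.4348
  (cells with P = 0 contribute 0)
Sum of the 12 terms: H(X,Y) = 2.8654 bits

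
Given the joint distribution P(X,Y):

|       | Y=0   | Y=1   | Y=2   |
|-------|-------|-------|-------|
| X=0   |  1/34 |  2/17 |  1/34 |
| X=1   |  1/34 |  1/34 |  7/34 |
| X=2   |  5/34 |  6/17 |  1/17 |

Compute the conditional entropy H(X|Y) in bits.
1.1199 bits

H(X|Y) = H(X,Y) - H(Y)

H(X,Y) = -Σ_{x,y} P(x,y) log₂ P(x,y). Per-cell terms -P(x,y)·log₂P(x,y):
  X=0: 0.14963, 0.36323, 0.14963
  X=1: 0.14963, 0.14963, 0.46943
  X=2: 0.40670, 0.53029, 0.24044
Sum of the 9 terms: H(X,Y) = 2.6086 bits

Marginal of Y (column sums):
  P(Y=0) = 1/34 + 1/34 + 5/34 = 7/34
  P(Y=1) = 2/17 + 1/34 + 6/17 = 1/2
  P(Y=2) = 1/34 + 7/34 + 1/17 = 5/17
H(Y) = -[(7/34)·log₂(7/34) + (1/2)·log₂(1/2) + (5/17)·log₂(5/17)]
  = 0.46943 + 0.50000 + 0.51927 = 1.4887 bits

H(X|Y) = H(X,Y) - H(Y) = 2.6086 - 1.4887 = 1.1199 bits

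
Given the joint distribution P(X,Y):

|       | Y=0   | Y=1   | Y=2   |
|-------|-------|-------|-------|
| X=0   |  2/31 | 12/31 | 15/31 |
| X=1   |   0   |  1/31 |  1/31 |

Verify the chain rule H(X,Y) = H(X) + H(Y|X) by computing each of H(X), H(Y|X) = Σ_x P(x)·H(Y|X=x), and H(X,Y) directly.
H(X) = 0.3451 bits, H(Y|X) = 1.2664 bits, H(X,Y) = 1.6115 bits

Marginal of X (row sums):
  P(X=0) = 2/31 + 12/31 + 15/31 = 29/31
  P(X=1) = 0 + 1/31 + 1/31 = 2/31
H(X) = -[(29/31)·log₂(29/31) + (2/31)·log₂(2/31)]
  = 0.0900 + 0.2551 = 0.3451 bits

H(Y|X) = Σ_x P(x)·H(Y|X=x):
  X=0: P(X=0) = 29/31, P(Y|X=0) = (2/29, 12/29, 15/29) → H(Y|X=0) = 1.2848
  X=1: P(X=1) = 2/31, P(Y|X=1) = (0, 1/2, 1/2) → H(Y|X=1) = 1.0000
H(Y|X) = (29/31)·1.2848 + (2/31)·1.0000 = 1.2664 bits

H(X,Y) = -Σ_{x,y} P(x,y) log₂ P(x,y). Per-cell terms -P(x,y)·log₂P(x,y):
  X=0: 0.2551, 0.5300, 0.5068
  X=1: 0.0000, 0.1598, 0.1598
  (cells with P = 0 contribute 0)
Sum of the 6 terms: H(X,Y) = 1.6115 bits

Chain rule check:
  H(X) + H(Y|X) = 0.3451 + 1.2664 = 1.6115 bits
  H(X,Y) = 1.6115 bits
✓ Chain rule verified.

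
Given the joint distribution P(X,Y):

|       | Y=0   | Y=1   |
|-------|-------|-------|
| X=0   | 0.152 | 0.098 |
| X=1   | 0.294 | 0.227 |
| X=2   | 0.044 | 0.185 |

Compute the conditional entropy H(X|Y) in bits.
1.3953 bits

H(X|Y) = H(X,Y) - H(Y)

H(X,Y) = -Σ_{x,y} P(x,y) log₂ P(x,y). Per-cell terms -P(x,y)·log₂P(x,y):
  X=0: 0.4131, 0.3284
  X=1: 0.5192, 0.4856
  X=2: 0.1983, 0.4504
Sum of the 6 terms: H(X,Y) = 2.3950 bits

Marginal of Y (column sums):
  P(Y=0) = 0.152 + 0.294 + 0.044 = 0.490
  P(Y=1) = 0.098 + 0.227 + 0.185 = 0.510
H(Y) = -[0.490·log₂(0.490) + 0.510·log₂(0.510)]
  = 0.5043 + 0.4954 = 0.9997 bits

H(X|Y) = H(X,Y) - H(Y) = 2.3950 - 0.9997 = 1.3953 bits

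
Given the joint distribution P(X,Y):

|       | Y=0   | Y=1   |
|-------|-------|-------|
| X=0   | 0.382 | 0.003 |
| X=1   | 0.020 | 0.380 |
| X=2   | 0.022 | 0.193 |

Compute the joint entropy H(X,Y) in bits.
1.7780 bits

H(X,Y) = -Σ_{x,y} P(x,y) log₂ P(x,y). Per-cell terms -P(x,y)·log₂P(x,y):
  X=0: 0.53035, 0.02514
  X=1: 0.11288, 0.53045
  X=2: 0.12114, 0.45805
Sum of the 6 terms: H(X,Y) = 1.7780 bits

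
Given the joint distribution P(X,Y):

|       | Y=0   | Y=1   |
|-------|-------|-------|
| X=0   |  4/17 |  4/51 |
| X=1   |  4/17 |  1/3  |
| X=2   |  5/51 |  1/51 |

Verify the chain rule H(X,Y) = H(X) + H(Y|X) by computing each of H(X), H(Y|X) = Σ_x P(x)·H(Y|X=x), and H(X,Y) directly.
H(X) = 1.3510 bits, H(Y|X) = 0.8874 bits, H(X,Y) = 2.2384 bits

Marginal of X (row sums):
  P(X=0) = 4/17 + 4/51 = 16/51
  P(X=1) = 4/17 + 1/3 = 29/51
  P(X=2) = 5/51 + 1/51 = 2/17
H(X) = -[(16/51)·log₂(16/51) + (29/51)·log₂(29/51) + (2/17)·log₂(2/17)]
  = 0.52468 + 0.46312 + 0.36323 = 1.3510 bits

H(Y|X) = Σ_x P(x)·H(Y|X=x):
  X=0: P(X=0) = 16/51, P(Y|X=0) = (3/4, 1/4) → H(Y|X=0) = 0.81128
  X=1: P(X=1) = 29/51, P(Y|X=1) = (12/29, 17/29) → H(Y|X=1) = 0.97845
  X=2: P(X=2) = 2/17, P(Y|X=2) = (5/6, 1/6) → H(Y|X=2) = 0.65002
H(Y|X) = (16/51)·0.81128 + (29/51)·0.97845 + (2/17)·0.65002 = 0.8874 bits

H(X,Y) = -Σ_{x,y} P(x,y) log₂ P(x,y). Per-cell terms -P(x,y)·log₂P(x,y):
  X=0: 0.49117, 0.28803
  X=1: 0.49117, 0.52832
  X=2: 0.32848, 0.11122
Sum of the 6 terms: H(X,Y) = 2.2384 bits

Chain rule check:
  H(X) + H(Y|X) = 1.3510 + 0.8874 = 2.2384 bits
  H(X,Y) = 2.2384 bits
✓ Chain rule verified.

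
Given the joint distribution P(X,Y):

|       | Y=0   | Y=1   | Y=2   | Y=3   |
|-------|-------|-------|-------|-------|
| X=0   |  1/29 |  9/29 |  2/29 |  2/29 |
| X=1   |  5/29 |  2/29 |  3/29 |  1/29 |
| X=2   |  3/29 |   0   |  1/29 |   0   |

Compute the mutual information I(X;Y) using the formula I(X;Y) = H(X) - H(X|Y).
0.3561 bits

I(X;Y) = H(X) - H(X|Y)

Marginal of X (row sums):
  P(X=0) = 1/29 + 9/29 + 2/29 + 2/29 = 14/29
  P(X=1) = 5/29 + 2/29 + 3/29 + 1/29 = 11/29
  P(X=2) = 3/29 + 0 + 1/29 + 0 = 4/29
H(X) = -[(14/29)·log₂(14/29) + (11/29)·log₂(11/29) + (4/29)·log₂(4/29)]
  = 0.507199 + 0.530484 + 0.394204 = 1.43189 bits

Marginal of Y (column sums):
  P(Y=0) = 1/29 + 5/29 + 3/29 = 9/29
  P(Y=1) = 9/29 + 2/29 + 0 = 11/29
  P(Y=2) = 2/29 + 3/29 + 1/29 = 6/29
  P(Y=3) = 2/29 + 1/29 + 0 = 3/29
H(X|Y) = Σ_y P(y)·H(X|Y=y):
  Y=0: P(Y=0) = 9/29, P(X|Y=0) = (1/9, 5/9, 1/3) → H(X|Y=0) = 1.351644
  Y=1: P(Y=1) = 11/29, P(X|Y=1) = (9/11, 2/11, 0) → H(X|Y=1) = 0.684038
  Y=2: P(Y=2) = 6/29, P(X|Y=2) = (1/3, 1/2, 1/6) → H(X|Y=2) = 1.459148
  Y=3: P(Y=3) = 3/29, P(X|Y=3) = (2/3, 1/3, 0) → H(X|Y=3) = 0.918296
H(X|Y) = (9/29)·1.351644 + (11/29)·0.684038 + (6/29)·1.459148 + (3/29)·0.918296 = 1.07583 bits

I(X;Y) = H(X) - H(X|Y) = 1.43189 - 1.07583 = 0.3561 bits

Cross-check via I(X;Y) = H(X) + H(Y) - H(X,Y): computing H(Y) from the column sums and H(X,Y) from the 12 cells in the same way gives H(Y) = 1.86323 bits and H(X,Y) = 2.93906 bits, so
I(X;Y) = 1.43189 + 1.86323 - 2.93906 = 0.3561 bits ✓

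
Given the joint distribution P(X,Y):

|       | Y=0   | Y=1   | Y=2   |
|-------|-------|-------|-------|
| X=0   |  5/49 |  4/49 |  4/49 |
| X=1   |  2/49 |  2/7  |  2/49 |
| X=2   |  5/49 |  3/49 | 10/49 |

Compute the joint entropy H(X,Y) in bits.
2.8699 bits

H(X,Y) = -Σ_{x,y} P(x,y) log₂ P(x,y). Per-cell terms -P(x,y)·log₂P(x,y):
  X=0: 0.33600, 0.29508, 0.29508
  X=1: 0.18836, 0.51639, 0.18836
  X=2: 0.33600, 0.24672, 0.46791
Sum of the 9 terms: H(X,Y) = 2.8699 bits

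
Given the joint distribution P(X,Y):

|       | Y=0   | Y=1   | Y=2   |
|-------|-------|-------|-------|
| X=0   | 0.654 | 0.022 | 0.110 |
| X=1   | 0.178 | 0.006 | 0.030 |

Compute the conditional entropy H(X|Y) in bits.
0.7491 bits

H(X|Y) = H(X,Y) - H(Y)

H(X,Y) = -Σ_{x,y} P(x,y) log₂ P(x,y). Per-cell terms -P(x,y)·log₂P(x,y):
  X=0: 0.4007, 0.1211, 0.3503
  X=1: 0.4432, 0.0443, 0.1518
Sum of the 6 terms: H(X,Y) = 1.5114 bits

Marginal of Y (column sums):
  P(Y=0) = 0.654 + 0.178 = 0.832
  P(Y=1) = 0.022 + 0.006 = 0.028
  P(Y=2) = 0.110 + 0.030 = 0.140
H(Y) = -[0.832·log₂(0.832) + 0.028·log₂(0.028) + 0.140·log₂(0.140)]
  = 0.2208 + 0.1444 + 0.3971 = 0.7623 bits

H(X|Y) = H(X,Y) - H(Y) = 1.5114 - 0.7623 = 0.7491 bits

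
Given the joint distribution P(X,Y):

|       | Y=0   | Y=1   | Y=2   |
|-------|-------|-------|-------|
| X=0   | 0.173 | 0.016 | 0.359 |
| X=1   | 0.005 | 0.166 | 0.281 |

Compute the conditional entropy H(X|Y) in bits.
0.7442 bits

H(X|Y) = H(X,Y) - H(Y)

H(X,Y) = -Σ_{x,y} P(x,y) log₂ P(x,y). Per-cell terms -P(x,y)·log₂P(x,y):
  X=0: 0.437890, 0.095453, 0.530582
  X=1: 0.038219, 0.430064, 0.514612
Sum of the 6 terms: H(X,Y) = 2.04682 bits

Marginal of Y (column sums):
  P(Y=0) = 0.173 + 0.005 = 0.178
  P(Y=1) = 0.016 + 0.166 = 0.182
  P(Y=2) = 0.359 + 0.281 = 0.640
H(Y) = -[0.178·log₂(0.178) + 0.182·log₂(0.182) + 0.640·log₂(0.640)]
  = 0.443229 + 0.447354 + 0.412068 = 1.30265 bits

H(X|Y) = H(X,Y) - H(Y) = 2.04682 - 1.30265 = 0.7442 bits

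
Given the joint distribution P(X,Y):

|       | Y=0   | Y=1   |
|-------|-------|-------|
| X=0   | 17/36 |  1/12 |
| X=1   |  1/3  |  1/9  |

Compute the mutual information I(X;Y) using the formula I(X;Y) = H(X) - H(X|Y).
0.0113 bits

I(X;Y) = H(X) - H(X|Y)

Marginal of X (row sums):
  P(X=0) = 17/36 + 1/12 = 5/9
  P(X=1) = 1/3 + 1/9 = 4/9
H(X) = -[(5/9)·log₂(5/9) + (4/9)·log₂(4/9)]
  = 0.47111 + 0.51997 = 0.99108 bits

Marginal of Y (column sums):
  P(Y=0) = 17/36 + 1/3 = 29/36
  P(Y=1) = 1/12 + 1/9 = 7/36
H(X|Y) = Σ_y P(y)·H(X|Y=y):
  Y=0: P(Y=0) = 29/36, P(X|Y=0) = (17/29, 12/29) → H(X|Y=0) = 0.97845
  Y=1: P(Y=1) = 7/36, P(X|Y=1) = (3/7, 4/7) → H(X|Y=1) = 0.98523
H(X|Y) = (29/36)·0.97845 + (7/36)·0.98523 = 0.97977 bits

I(X;Y) = H(X) - H(X|Y) = 0.99108 - 0.97977 = 0.0113 bits

Cross-check via I(X;Y) = H(X) + H(Y) - H(X,Y): computing H(Y) from the column sums and H(X,Y) from the 4 cells in the same way gives H(Y) = 0.71068 bits and H(X,Y) = 1.69044 bits, so
I(X;Y) = 0.99108 + 0.71068 - 1.69044 = 0.0113 bits ✓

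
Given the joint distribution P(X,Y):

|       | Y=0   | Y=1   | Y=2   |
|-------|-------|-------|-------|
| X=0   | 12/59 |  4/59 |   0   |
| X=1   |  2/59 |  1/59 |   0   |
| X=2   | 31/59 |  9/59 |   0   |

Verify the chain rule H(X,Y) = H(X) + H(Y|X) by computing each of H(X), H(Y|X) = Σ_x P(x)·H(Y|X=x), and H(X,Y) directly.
H(X) = 1.1092 bits, H(Y|X) = 0.7882 bits, H(X,Y) = 1.8974 bits

Marginal of X (row sums):
  P(X=0) = 12/59 + 4/59 + 0 = 16/59
  P(X=1) = 2/59 + 1/59 + 0 = 3/59
  P(X=2) = 31/59 + 9/59 + 0 = 40/59
H(X) = -[(16/59)·log₂(16/59) + (3/59)·log₂(3/59) + (40/59)·log₂(40/59)]
  = 0.51055 + 0.21853 + 0.38015 = 1.1092 bits

H(Y|X) = Σ_x P(x)·H(Y|X=x):
  X=0: P(X=0) = 16/59, P(Y|X=0) = (3/4, 1/4, 0) → H(Y|X=0) = 0.81128
  X=1: P(X=1) = 3/59, P(Y|X=1) = (2/3, 1/3, 0) → H(Y|X=1) = 0.91830
  X=2: P(X=2) = 40/59, P(Y|X=2) = (31/40, 9/40, 0) → H(Y|X=2) = 0.76919
H(Y|X) = (16/59)·0.81128 + (3/59)·0.91830 + (40/59)·0.76919 = 0.7882 bits

H(X,Y) = -Σ_{x,y} P(x,y) log₂ P(x,y). Per-cell terms -P(x,y)·log₂P(x,y):
  X=0: 0.46732, 0.26323, 0.00000
  X=1: 0.16551, 0.09971, 0.00000
  X=2: 0.48783, 0.41380, 0.00000
  (cells with P = 0 contribute 0)
Sum of the 9 terms: H(X,Y) = 1.8974 bits

Chain rule check:
  H(X) + H(Y|X) = 1.1092 + 0.7882 = 1.8974 bits
  H(X,Y) = 1.8974 bits
✓ Chain rule verified.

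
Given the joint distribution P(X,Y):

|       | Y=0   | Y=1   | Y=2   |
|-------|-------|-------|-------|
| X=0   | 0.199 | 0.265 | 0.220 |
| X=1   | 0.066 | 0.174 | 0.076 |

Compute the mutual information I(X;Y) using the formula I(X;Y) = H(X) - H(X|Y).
0.0168 bits

I(X;Y) = H(X) - H(X|Y)

Marginal of X (row sums):
  P(X=0) = 0.199 + 0.265 + 0.220 = 0.684
  P(X=1) = 0.066 + 0.174 + 0.076 = 0.316
H(X) = -[0.684·log₂(0.684) + 0.316·log₂(0.316)]
  = 0.37479 + 0.52519 = 0.89998 bits

Marginal of Y (column sums):
  P(Y=0) = 0.199 + 0.066 = 0.265
  P(Y=1) = 0.265 + 0.174 = 0.439
  P(Y=2) = 0.220 + 0.076 = 0.296
H(X|Y) = Σ_y P(y)·H(X|Y=y):
  Y=0: P(Y=0) = 0.265, P(X|Y=0) = (199/265, 66/265) → H(X|Y=0) = 0.80978
  Y=1: P(Y=1) = 0.439, P(X|Y=1) = (265/439, 174/439) → H(X|Y=1) = 0.96878
  Y=2: P(Y=2) = 0.296, P(X|Y=2) = (55/74, 19/74) → H(X|Y=2) = 0.82181
H(X|Y) = 0.265·0.80978 + 0.439·0.96878 + 0.296·0.82181 = 0.88314 bits

I(X;Y) = H(X) - H(X|Y) = 0.89998 - 0.88314 = 0.0168 bits

Cross-check via I(X;Y) = H(X) + H(Y) - H(X,Y): computing H(Y) from the column sums and H(X,Y) from the 6 cells in the same way gives H(Y) = 1.54900 bits and H(X,Y) = 2.43214 bits, so
I(X;Y) = 0.89998 + 1.54900 - 2.43214 = 0.0168 bits ✓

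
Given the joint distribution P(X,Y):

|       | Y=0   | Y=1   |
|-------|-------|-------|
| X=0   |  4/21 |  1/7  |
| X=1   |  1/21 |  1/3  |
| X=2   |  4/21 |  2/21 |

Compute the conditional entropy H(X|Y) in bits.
1.3877 bits

H(X|Y) = H(X,Y) - H(Y)

H(X,Y) = -Σ_{x,y} P(x,y) log₂ P(x,y). Per-cell terms -P(x,y)·log₂P(x,y):
  X=0: 0.45568, 0.40105
  X=1: 0.20916, 0.52832
  X=2: 0.45568, 0.32308
Sum of the 6 terms: H(X,Y) = 2.37297 bits

Marginal of Y (column sums):
  P(Y=0) = 4/21 + 1/21 + 4/21 = 3/7
  P(Y=1) = 1/7 + 1/3 + 2/21 = 4/7
H(Y) = -[(3/7)·log₂(3/7) + (4/7)·log₂(4/7)]
  = 0.52388 + 0.46135 = 0.98523 bits

H(X|Y) = H(X,Y) - H(Y) = 2.37297 - 0.98523 = 1.3877 bits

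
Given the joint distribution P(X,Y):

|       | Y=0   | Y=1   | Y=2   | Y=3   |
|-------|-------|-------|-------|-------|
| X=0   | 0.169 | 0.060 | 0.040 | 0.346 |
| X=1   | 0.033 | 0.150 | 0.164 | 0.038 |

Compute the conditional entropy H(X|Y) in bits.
0.6355 bits

H(X|Y) = H(X,Y) - H(Y)

H(X,Y) = -Σ_{x,y} P(x,y) log₂ P(x,y). Per-cell terms -P(x,y)·log₂P(x,y):
  X=0: 0.43347, 0.24353, 0.18575, 0.52978
  X=1: 0.16241, 0.41054, 0.42775, 0.17928
Sum of the 8 terms: H(X,Y) = 2.5725 bits

Marginal of Y (column sums):
  P(Y=0) = 0.169 + 0.033 = 0.202
  P(Y=1) = 0.060 + 0.150 = 0.210
  P(Y=2) = 0.040 + 0.164 = 0.204
  P(Y=3) = 0.346 + 0.038 = 0.384
H(Y) = -[0.202·log₂(0.202) + 0.210·log₂(0.210) + 0.204·log₂(0.204) + 0.384·log₂(0.384)]
  = 0.46613 + 0.47282 + 0.46785 + 0.53024 = 1.9370 bits

H(X|Y) = H(X,Y) - H(Y) = 2.5725 - 1.9370 = 0.6355 bits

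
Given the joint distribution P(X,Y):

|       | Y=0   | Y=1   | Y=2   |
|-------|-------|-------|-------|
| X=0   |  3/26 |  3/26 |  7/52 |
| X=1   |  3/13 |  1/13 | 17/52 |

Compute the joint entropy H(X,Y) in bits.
2.4086 bits

H(X,Y) = -Σ_{x,y} P(x,y) log₂ P(x,y). Per-cell terms -P(x,y)·log₂P(x,y):
  X=0: 0.3595, 0.3595, 0.3895
  X=1: 0.4882, 0.2846, 0.5273
Sum of the 6 terms: H(X,Y) = 2.4086 bits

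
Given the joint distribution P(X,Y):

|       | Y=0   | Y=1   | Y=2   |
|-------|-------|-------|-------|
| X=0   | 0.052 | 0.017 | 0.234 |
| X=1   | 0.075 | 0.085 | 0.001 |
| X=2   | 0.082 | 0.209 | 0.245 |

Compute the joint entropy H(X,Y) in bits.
2.6696 bits

H(X,Y) = -Σ_{x,y} P(x,y) log₂ P(x,y). Per-cell terms -P(x,y)·log₂P(x,y):
  X=0: 0.2218, 0.0999, 0.4903
  X=1: 0.2803, 0.3023, 0.0100
  X=2: 0.2959, 0.4720, 0.4971
Sum of the 9 terms: H(X,Y) = 2.6696 bits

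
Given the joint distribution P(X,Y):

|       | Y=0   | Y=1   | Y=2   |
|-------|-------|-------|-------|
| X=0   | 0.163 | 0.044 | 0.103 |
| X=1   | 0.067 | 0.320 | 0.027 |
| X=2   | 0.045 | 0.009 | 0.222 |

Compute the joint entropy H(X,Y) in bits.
2.6352 bits

H(X,Y) = -Σ_{x,y} P(x,y) log₂ P(x,y). Per-cell terms -P(x,y)·log₂P(x,y):
  X=0: 0.4266, 0.1983, 0.3378
  X=1: 0.2613, 0.5260, 0.1407
  X=2: 0.2013, 0.0612, 0.4820
Sum of the 9 terms: H(X,Y) = 2.6352 bits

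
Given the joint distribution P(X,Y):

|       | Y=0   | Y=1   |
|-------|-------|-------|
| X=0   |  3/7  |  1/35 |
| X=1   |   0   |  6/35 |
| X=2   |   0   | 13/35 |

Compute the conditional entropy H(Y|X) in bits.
0.1542 bits

H(Y|X) = H(X,Y) - H(X)

H(X,Y) = -Σ_{x,y} P(x,y) log₂ P(x,y). Per-cell terms -P(x,y)·log₂P(x,y):
  X=0: 0.52388, 0.14655
  X=1: 0.00000, 0.43617
  X=2: 0.00000, 0.53071
  (cells with P = 0 contribute 0)
Sum of the 6 terms: H(X,Y) = 1.6373 bits

Marginal of X (row sums):
  P(X=0) = 3/7 + 1/35 = 16/35
  P(X=1) = 0 + 6/35 = 6/35
  P(X=2) = 0 + 13/35 = 13/35
H(X) = -[(16/35)·log₂(16/35) + (6/35)·log₂(6/35) + (13/35)·log₂(13/35)]
  = 0.51624 + 0.43617 + 0.53071 = 1.4831 bits

H(Y|X) = H(X,Y) - H(X) = 1.6373 - 1.4831 = 0.1542 bits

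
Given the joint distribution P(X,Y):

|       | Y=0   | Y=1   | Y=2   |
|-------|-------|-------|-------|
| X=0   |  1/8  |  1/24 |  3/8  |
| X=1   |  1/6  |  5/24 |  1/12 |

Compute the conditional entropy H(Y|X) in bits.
1.3027 bits

H(Y|X) = H(X,Y) - H(X)

H(X,Y) = -Σ_{x,y} P(x,y) log₂ P(x,y). Per-cell terms -P(x,y)·log₂P(x,y):
  X=0: 0.37500, 0.19104, 0.53064
  X=1: 0.43083, 0.47147, 0.29875
Sum of the 6 terms: H(X,Y) = 2.2977 bits

Marginal of X (row sums):
  P(X=0) = 1/8 + 1/24 + 3/8 = 13/24
  P(X=1) = 1/6 + 5/24 + 1/12 = 11/24
H(X) = -[(13/24)·log₂(13/24) + (11/24)·log₂(11/24)]
  = 0.47912 + 0.51587 = 0.9950 bits

H(Y|X) = H(X,Y) - H(X) = 2.2977 - 0.9950 = 1.3027 bits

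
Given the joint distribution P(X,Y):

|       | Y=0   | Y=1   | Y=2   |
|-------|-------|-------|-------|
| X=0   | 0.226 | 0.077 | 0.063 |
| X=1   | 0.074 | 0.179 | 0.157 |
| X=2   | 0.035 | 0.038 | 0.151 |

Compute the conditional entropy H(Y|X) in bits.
1.3814 bits

H(Y|X) = H(X,Y) - H(X)

H(X,Y) = -Σ_{x,y} P(x,y) log₂ P(x,y). Per-cell terms -P(x,y)·log₂P(x,y):
  X=0: 0.48491, 0.28482, 0.25128
  X=1: 0.27797, 0.44427, 0.41937
  X=2: 0.16928, 0.17928, 0.41183
Sum of the 9 terms: H(X,Y) = 2.9230 bits

Marginal of X (row sums):
  P(X=0) = 0.226 + 0.077 + 0.063 = 0.366
  P(X=1) = 0.074 + 0.179 + 0.157 = 0.410
  P(X=2) = 0.035 + 0.038 + 0.151 = 0.224
H(X) = -[0.366·log₂(0.366) + 0.410·log₂(0.410) + 0.224·log₂(0.224)]
  = 0.53073 + 0.52738 + 0.48349 = 1.5416 bits

H(Y|X) = H(X,Y) - H(X) = 2.9230 - 1.5416 = 1.3814 bits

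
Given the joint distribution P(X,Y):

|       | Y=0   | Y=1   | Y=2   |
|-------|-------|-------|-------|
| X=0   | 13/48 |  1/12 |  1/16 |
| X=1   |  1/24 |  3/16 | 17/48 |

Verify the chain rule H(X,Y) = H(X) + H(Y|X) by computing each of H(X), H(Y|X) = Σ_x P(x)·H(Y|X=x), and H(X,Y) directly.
H(X) = 0.9799 bits, H(Y|X) = 1.2535 bits, H(X,Y) = 2.2334 bits

Marginal of X (row sums):
  P(X=0) = 13/48 + 1/12 + 1/16 = 5/12
  P(X=1) = 1/24 + 3/16 + 17/48 = 7/12
H(X) = -[(5/12)·log₂(5/12) + (7/12)·log₂(7/12)]
  = 0.52626 + 0.45360 = 0.9799 bits

H(Y|X) = Σ_x P(x)·H(Y|X=x):
  X=0: P(X=0) = 5/12, P(Y|X=0) = (13/20, 1/5, 3/20) → H(Y|X=0) = 1.27890
  X=1: P(X=1) = 7/12, P(Y|X=1) = (1/14, 9/28, 17/28) → H(Y|X=1) = 1.23535
H(Y|X) = (5/12)·1.27890 + (7/12)·1.23535 = 1.2535 bits

H(X,Y) = -Σ_{x,y} P(x,y) log₂ P(x,y). Per-cell terms -P(x,y)·log₂P(x,y):
  X=0: 0.51039, 0.29875, 0.25000
  X=1: 0.19104, 0.45282, 0.53036
Sum of the 6 terms: H(X,Y) = 2.2334 bits

Chain rule check:
  H(X) + H(Y|X) = 0.9799 + 1.2535 = 2.2334 bits
  H(X,Y) = 2.2334 bits
✓ Chain rule verified.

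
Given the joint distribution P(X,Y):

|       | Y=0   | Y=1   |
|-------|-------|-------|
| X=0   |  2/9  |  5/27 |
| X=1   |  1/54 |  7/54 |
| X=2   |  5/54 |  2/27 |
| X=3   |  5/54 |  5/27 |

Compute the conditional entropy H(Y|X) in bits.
0.9058 bits

H(Y|X) = H(X,Y) - H(X)

H(X,Y) = -Σ_{x,y} P(x,y) log₂ P(x,y). Per-cell terms -P(x,y)·log₂P(x,y):
  X=0: 0.4822056, 0.4505480
  X=1: 0.1065720, 0.3820876
  X=2: 0.3178666, 0.2781398
  X=3: 0.3178666, 0.4505480
Sum of the 8 terms: H(X,Y) = 2.785834 bits

Marginal of X (row sums):
  P(X=0) = 2/9 + 5/27 = 11/27
  P(X=1) = 1/54 + 7/54 = 4/27
  P(X=2) = 5/54 + 2/27 = 1/6
  P(X=3) = 5/54 + 5/27 = 5/18
H(X) = -[(11/27)·log₂(11/27) + (4/27)·log₂(4/27) + (1/6)·log₂(1/6) + (5/18)·log₂(5/18)]
  = 0.5277783 + 0.4081315 + 0.4308271 + 0.5133325 = 1.880069 bits

H(Y|X) = H(X,Y) - H(X) = 2.785834 - 1.880069 = 0.9058 bits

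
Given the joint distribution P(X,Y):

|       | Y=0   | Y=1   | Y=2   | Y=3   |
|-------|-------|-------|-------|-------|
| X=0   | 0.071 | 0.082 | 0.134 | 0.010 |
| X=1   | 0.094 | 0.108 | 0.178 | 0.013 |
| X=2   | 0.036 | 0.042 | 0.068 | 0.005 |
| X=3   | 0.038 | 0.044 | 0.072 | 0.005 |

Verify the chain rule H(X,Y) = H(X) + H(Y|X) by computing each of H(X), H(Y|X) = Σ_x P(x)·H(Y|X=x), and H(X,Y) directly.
H(X) = 1.8834 bits, H(Y|X) = 1.6863 bits, H(X,Y) = 3.5697 bits

Marginal of X (row sums):
  P(X=0) = 0.071 + 0.082 + 0.134 + 0.010 = 0.297
  P(X=1) = 0.094 + 0.108 + 0.178 + 0.013 = 0.393
  P(X=2) = 0.036 + 0.042 + 0.068 + 0.005 = 0.151
  P(X=3) = 0.038 + 0.044 + 0.072 + 0.005 = 0.159
H(X) = -[0.297·log₂(0.297) + 0.393·log₂(0.393) + 0.151·log₂(0.151) + 0.159·log₂(0.159)]
  = 0.52019 + 0.52953 + 0.41183 + 0.42181 = 1.8834 bits

H(Y|X) = Σ_x P(x)·H(Y|X=x):
  X=0: P(X=0) = 0.297, P(Y|X=0) = (71/297, 82/297, 134/297, 10/297) → H(Y|X=0) = 1.68898
  X=1: P(X=1) = 0.393, P(Y|X=1) = (94/393, 36/131, 178/393, 13/393) → H(Y|X=1) = 1.68595
  X=2: P(X=2) = 0.151, P(Y|X=2) = (36/151, 42/151, 68/151, 5/151) → H(Y|X=2) = 1.68773
  X=3: P(X=3) = 0.159, P(Y|X=3) = (38/159, 44/159, 24/53, 5/159) → H(Y|X=3) = 1.68093
H(Y|X) = 0.297·1.68898 + 0.393·1.68595 + 0.151·1.68773 + 0.159·1.68093 = 1.6863 bits

H(X,Y) = -Σ_{x,y} P(x,y) log₂ P(x,y). Per-cell terms -P(x,y)·log₂P(x,y):
  X=0: 0.27094, 0.29588, 0.38856, 0.06644
  X=1: 0.32065, 0.34678, 0.44323, 0.08145
  X=2: 0.17265, 0.19209, 0.26373, 0.03822
  X=3: 0.17928, 0.19828, 0.27330, 0.03822
Sum of the 16 terms: H(X,Y) = 3.5697 bits

Chain rule check:
  H(X) + H(Y|X) = 1.8834 + 1.6863 = 3.5697 bits
  H(X,Y) = 3.5697 bits
✓ Chain rule verified.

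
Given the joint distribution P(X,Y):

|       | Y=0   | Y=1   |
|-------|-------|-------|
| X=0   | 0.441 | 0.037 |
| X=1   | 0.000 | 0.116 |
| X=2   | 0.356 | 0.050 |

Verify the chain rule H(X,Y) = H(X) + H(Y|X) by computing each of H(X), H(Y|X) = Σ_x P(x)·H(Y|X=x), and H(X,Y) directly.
H(X) = 1.3975 bits, H(Y|X) = 0.4064 bits, H(X,Y) = 1.8039 bits

Marginal of X (row sums):
  P(X=0) = 0.441 + 0.037 = 0.478
  P(X=1) = 0.000 + 0.116 = 0.116
  P(X=2) = 0.356 + 0.050 = 0.406
H(X) = -[0.478·log₂(0.478) + 0.116·log₂(0.116) + 0.406·log₂(0.406)]
  = 0.50903 + 0.36051 + 0.52798 = 1.3975 bits

H(Y|X) = Σ_x P(x)·H(Y|X=x):
  X=0: P(X=0) = 0.478, P(Y|X=0) = (441/478, 37/478) → H(Y|X=0) = 0.39297
  X=1: P(X=1) = 0.116, P(Y|X=1) = (0, 1) → H(Y|X=1) = 0.00000
  X=2: P(X=2) = 0.406, P(Y|X=2) = (178/203, 25/203) → H(Y|X=2) = 0.53836
H(Y|X) = 0.478·0.39297 + 0.116·0.00000 + 0.406·0.53836 = 0.4064 bits

H(X,Y) = -Σ_{x,y} P(x,y) log₂ P(x,y). Per-cell terms -P(x,y)·log₂P(x,y):
  X=0: 0.52089, 0.17598
  X=1: 0.00000, 0.36051
  X=2: 0.53046, 0.21610
  (cells with P = 0 contribute 0)
Sum of the 6 terms: H(X,Y) = 1.8039 bits

Chain rule check:
  H(X) + H(Y|X) = 1.3975 + 0.4064 = 1.8039 bits
  H(X,Y) = 1.8039 bits
✓ Chain rule verified.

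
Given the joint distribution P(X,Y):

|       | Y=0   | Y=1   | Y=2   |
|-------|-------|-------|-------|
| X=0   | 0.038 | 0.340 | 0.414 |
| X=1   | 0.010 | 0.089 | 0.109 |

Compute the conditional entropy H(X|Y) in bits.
0.7376 bits

H(X|Y) = H(X,Y) - H(Y)

H(X,Y) = -Σ_{x,y} P(x,y) log₂ P(x,y). Per-cell terms -P(x,y)·log₂P(x,y):
  X=0: 0.1792786, 0.5291737, 0.5267311
  X=1: 0.0664386, 0.3106145, 0.3485384
Sum of the 6 terms: H(X,Y) = 1.960775 bits

Marginal of Y (column sums):
  P(Y=0) = 0.038 + 0.010 = 0.048
  P(Y=1) = 0.340 + 0.089 = 0.429
  P(Y=2) = 0.414 + 0.109 = 0.523
H(Y) = -[0.048·log₂(0.048) + 0.429·log₂(0.429) + 0.523·log₂(0.523)]
  = 0.2102794 + 0.5237877 + 0.4890663 = 1.223133 bits

H(X|Y) = H(X,Y) - H(Y) = 1.960775 - 1.223133 = 0.7376 bits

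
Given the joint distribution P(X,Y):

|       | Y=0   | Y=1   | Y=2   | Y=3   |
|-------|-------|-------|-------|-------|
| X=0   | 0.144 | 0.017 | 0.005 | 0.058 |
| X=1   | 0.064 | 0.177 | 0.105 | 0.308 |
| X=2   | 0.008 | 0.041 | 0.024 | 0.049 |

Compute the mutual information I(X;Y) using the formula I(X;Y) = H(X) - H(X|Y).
0.2114 bits

I(X;Y) = H(X) - H(X|Y)

Marginal of X (row sums):
  P(X=0) = 0.144 + 0.017 + 0.005 + 0.058 = 0.224
  P(X=1) = 0.064 + 0.177 + 0.105 + 0.308 = 0.654
  P(X=2) = 0.008 + 0.041 + 0.024 + 0.049 = 0.122
H(X) = -[0.224·log₂(0.224) + 0.654·log₂(0.654) + 0.122·log₂(0.122)]
  = 0.48349 + 0.40066 + 0.37028 = 1.25443 bits

Marginal of Y (column sums):
  P(Y=0) = 0.144 + 0.064 + 0.008 = 0.216
  P(Y=1) = 0.017 + 0.177 + 0.041 = 0.235
  P(Y=2) = 0.005 + 0.105 + 0.024 = 0.134
  P(Y=3) = 0.058 + 0.308 + 0.049 = 0.415
H(X|Y) = Σ_y P(y)·H(X|Y=y):
  Y=0: P(Y=0) = 0.216, P(X|Y=0) = (2/3, 8/27, 1/27) → H(X|Y=0) = 1.08605
  Y=1: P(Y=1) = 0.235, P(X|Y=1) = (17/235, 177/235, 41/235) → H(X|Y=1) = 1.02157
  Y=2: P(Y=2) = 0.134, P(X|Y=2) = (5/134, 105/134, 12/67) → H(X|Y=2) = 0.89710
  Y=3: P(Y=3) = 0.415, P(X|Y=3) = (58/415, 308/415, 49/415) → H(X|Y=3) = 1.07997
H(X|Y) = 0.216·1.08605 + 0.235·1.02157 + 0.134·0.89710 + 0.415·1.07997 = 1.04305 bits

I(X;Y) = H(X) - H(X|Y) = 1.25443 - 1.04305 = 0.2114 bits

Cross-check via I(X;Y) = H(X) + H(Y) - H(X,Y): computing H(Y) from the column sums and H(X,Y) from the 12 cells in the same way gives H(Y) = 1.88365 bits and H(X,Y) = 2.92670 bits, so
I(X;Y) = 1.25443 + 1.88365 - 2.92670 = 0.2114 bits ✓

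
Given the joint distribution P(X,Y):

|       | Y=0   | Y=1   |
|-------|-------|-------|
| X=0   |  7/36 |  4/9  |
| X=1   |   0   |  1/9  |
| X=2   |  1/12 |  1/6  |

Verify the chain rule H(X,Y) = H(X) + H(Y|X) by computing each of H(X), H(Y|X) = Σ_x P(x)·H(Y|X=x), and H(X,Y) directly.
H(X) = 1.2652 bits, H(Y|X) = 0.7960 bits, H(X,Y) = 2.0611 bits

Marginal of X (row sums):
  P(X=0) = 7/36 + 4/9 = 23/36
  P(X=1) = 0 + 1/9 = 1/9
  P(X=2) = 1/12 + 1/6 = 1/4
H(X) = -[(23/36)·log₂(23/36) + (1/9)·log₂(1/9) + (1/4)·log₂(1/4)]
  = 0.412954 + 0.352214 + 0.500000 = 1.2652 bits

H(Y|X) = Σ_x P(x)·H(Y|X=x):
  X=0: P(X=0) = 23/36, P(Y|X=0) = (7/23, 16/23) → H(Y|X=0) = 0.886541
  X=1: P(X=1) = 1/9, P(Y|X=1) = (0, 1) → H(Y|X=1) = 0.000000
  X=2: P(X=2) = 1/4, P(Y|X=2) = (1/3, 2/3) → H(Y|X=2) = 0.918296
H(Y|X) = (23/36)·0.886541 + (1/9)·0.000000 + (1/4)·0.918296 = 0.7960 bits

H(X,Y) = -Σ_{x,y} P(x,y) log₂ P(x,y). Per-cell terms -P(x,y)·log₂P(x,y):
  X=0: 0.459389, 0.519967
  X=1: 0.000000, 0.352214
  X=2: 0.298747, 0.430827
  (cells with P = 0 contribute 0)
Sum of the 6 terms: H(X,Y) = 2.0611 bits

Chain rule check:
  H(X) + H(Y|X) = 1.2652 + 0.7960 = 2.0612 bits
  H(X,Y) = 2.0611 bits
✓ Chain rule verified (Δ = 0.0001 is 4-dp rounding noise: each of the three values was rounded independently).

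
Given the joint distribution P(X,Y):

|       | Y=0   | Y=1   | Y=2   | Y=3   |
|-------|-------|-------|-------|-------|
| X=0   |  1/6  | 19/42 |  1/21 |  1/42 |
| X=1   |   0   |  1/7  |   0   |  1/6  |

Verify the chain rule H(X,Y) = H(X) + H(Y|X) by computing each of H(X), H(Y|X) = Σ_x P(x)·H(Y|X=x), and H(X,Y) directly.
H(X) = 0.8926 bits, H(Y|X) = 1.2253 bits, H(X,Y) = 2.1180 bits

Marginal of X (row sums):
  P(X=0) = 1/6 + 19/42 + 1/21 + 1/42 = 29/42
  P(X=1) = 0 + 1/7 + 0 + 1/6 = 13/42
H(X) = -[(29/42)·log₂(29/42) + (13/42)·log₂(13/42)]
  = 0.36895 + 0.52368 = 0.8926 bits

H(Y|X) = Σ_x P(x)·H(Y|X=x):
  X=0: P(X=0) = 29/42, P(Y|X=0) = (7/29, 19/29, 2/29, 1/29) → H(Y|X=0) = 1.32825
  X=1: P(X=1) = 13/42, P(Y|X=1) = (0, 6/13, 0, 7/13) → H(Y|X=1) = 0.99573
H(Y|X) = (29/42)·1.32825 + (13/42)·0.99573 = 1.2253 bits

H(X,Y) = -Σ_{x,y} P(x,y) log₂ P(x,y). Per-cell terms -P(x,y)·log₂P(x,y):
  X=0: 0.43083, 0.51770, 0.20916, 0.12839
  X=1: 0.00000, 0.40105, 0.00000, 0.43083
  (cells with P = 0 contribute 0)
Sum of the 8 terms: H(X,Y) = 2.1180 bits

Chain rule check:
  H(X) + H(Y|X) = 0.8926 + 1.2253 = 2.1179 bits
  H(X,Y) = 2.1180 bits
✓ Chain rule verified (Δ = 0.0001 is 4-dp rounding noise: each of the three values was rounded independently).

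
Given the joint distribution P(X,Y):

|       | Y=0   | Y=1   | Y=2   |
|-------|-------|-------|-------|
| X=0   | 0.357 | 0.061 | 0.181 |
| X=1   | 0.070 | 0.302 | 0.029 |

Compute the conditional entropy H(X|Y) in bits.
0.6336 bits

H(X|Y) = H(X,Y) - H(Y)

H(X,Y) = -Σ_{x,y} P(x,y) log₂ P(x,y). Per-cell terms -P(x,y)·log₂P(x,y):
  X=0: 0.5305, 0.2461, 0.4463
  X=1: 0.2686, 0.5217, 0.1481
Sum of the 6 terms: H(X,Y) = 2.1613 bits

Marginal of Y (column sums):
  P(Y=0) = 0.357 + 0.070 = 0.427
  P(Y=1) = 0.061 + 0.302 = 0.363
  P(Y=2) = 0.181 + 0.029 = 0.210
H(Y) = -[0.427·log₂(0.427) + 0.363·log₂(0.363) + 0.210·log₂(0.210)]
  = 0.5242 + 0.5307 + 0.4728 = 1.5277 bits

H(X|Y) = H(X,Y) - H(Y) = 2.1613 - 1.5277 = 0.6336 bits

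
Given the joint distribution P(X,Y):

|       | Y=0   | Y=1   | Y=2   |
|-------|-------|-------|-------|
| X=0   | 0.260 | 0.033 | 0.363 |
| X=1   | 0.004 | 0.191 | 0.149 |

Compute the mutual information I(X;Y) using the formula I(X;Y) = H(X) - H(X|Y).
0.3181 bits

I(X;Y) = H(X) - H(X|Y)

Marginal of X (row sums):
  P(X=0) = 0.260 + 0.033 + 0.363 = 0.656
  P(X=1) = 0.004 + 0.191 + 0.149 = 0.344
H(X) = -[0.656·log₂(0.656) + 0.344·log₂(0.344)]
  = 0.39900 + 0.52959 = 0.9286 bits

Marginal of Y (column sums):
  P(Y=0) = 0.260 + 0.004 = 0.264
  P(Y=1) = 0.033 + 0.191 = 0.224
  P(Y=2) = 0.363 + 0.149 = 0.512
H(X|Y) = Σ_y P(y)·H(X|Y=y):
  Y=0: P(Y=0) = 0.264, P(X|Y=0) = (65/66, 1/66) → H(X|Y=0) = 0.11327
  Y=1: P(Y=1) = 0.224, P(X|Y=1) = (33/224, 191/224) → H(X|Y=1) = 0.60310
  Y=2: P(Y=2) = 0.512, P(X|Y=2) = (363/512, 149/512) → H(X|Y=2) = 0.87003
H(X|Y) = 0.264·0.11327 + 0.224·0.60310 + 0.512·0.87003 = 0.6105 bits

I(X;Y) = H(X) - H(X|Y) = 0.9286 - 0.6105 = 0.3181 bits

Cross-check via I(X;Y) = H(X) + H(Y) - H(X,Y): computing H(Y) from the column sums and H(X,Y) from the 6 cells in the same way gives H(Y) = 1.4852 bits and H(X,Y) = 2.0957 bits, so
I(X;Y) = 0.9286 + 1.4852 - 2.0957 = 0.3181 bits ✓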